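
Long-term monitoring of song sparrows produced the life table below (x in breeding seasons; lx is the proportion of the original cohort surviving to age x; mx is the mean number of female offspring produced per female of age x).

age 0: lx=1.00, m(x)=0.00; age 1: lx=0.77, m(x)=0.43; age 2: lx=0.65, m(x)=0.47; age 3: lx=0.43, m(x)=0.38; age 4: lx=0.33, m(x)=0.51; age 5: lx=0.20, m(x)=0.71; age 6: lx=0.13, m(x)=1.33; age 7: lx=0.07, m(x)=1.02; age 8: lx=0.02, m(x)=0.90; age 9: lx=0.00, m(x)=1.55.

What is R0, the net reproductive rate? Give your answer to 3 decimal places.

1.373

lx·mx by age: 0, 0.3311, 0.3055, 0.1634, 0.1683, 0.142, 0.1729, 0.0714, 0.018, 0
R0 = Σ lx·mx = 1.3726 → 1.373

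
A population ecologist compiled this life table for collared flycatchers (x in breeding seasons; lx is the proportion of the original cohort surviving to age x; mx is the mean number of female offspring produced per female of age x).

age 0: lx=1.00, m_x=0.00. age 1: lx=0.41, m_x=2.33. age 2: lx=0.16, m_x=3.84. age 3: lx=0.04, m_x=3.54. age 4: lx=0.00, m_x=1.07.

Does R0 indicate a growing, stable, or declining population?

growing

R0 = Σ lx·mx = 0 + 0.9553 + 0.6144 + 0.1416 + 0 = 1.7113
R0 > 1, so the population is growing.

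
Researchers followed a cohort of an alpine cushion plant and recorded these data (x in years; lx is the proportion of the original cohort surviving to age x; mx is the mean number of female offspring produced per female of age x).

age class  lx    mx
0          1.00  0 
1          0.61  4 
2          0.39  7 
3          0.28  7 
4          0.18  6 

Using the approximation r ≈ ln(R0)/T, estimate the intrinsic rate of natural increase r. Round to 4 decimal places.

R0 = Σ lx·mx = 0 + 2.44 + 2.73 + 1.96 + 1.08 = 8.21
Σ x·lx·mx = 18.1; T = 18.1/8.21 = 2.20463…
r ≈ ln(R0)/T = ln(8.21)/2.20463… = 0.954969… → 0.9550

0.9550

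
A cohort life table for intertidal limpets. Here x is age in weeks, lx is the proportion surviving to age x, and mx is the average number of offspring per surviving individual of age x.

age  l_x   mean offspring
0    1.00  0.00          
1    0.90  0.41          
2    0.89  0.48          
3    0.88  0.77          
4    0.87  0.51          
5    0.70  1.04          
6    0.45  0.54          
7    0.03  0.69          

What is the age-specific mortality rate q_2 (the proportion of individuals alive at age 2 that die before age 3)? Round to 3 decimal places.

q_2 = (l_2 − l_3) / l_2 = (0.89 − 0.88) / 0.89
     = 0.01 / 0.89 = 0.011236… → 0.011

0.011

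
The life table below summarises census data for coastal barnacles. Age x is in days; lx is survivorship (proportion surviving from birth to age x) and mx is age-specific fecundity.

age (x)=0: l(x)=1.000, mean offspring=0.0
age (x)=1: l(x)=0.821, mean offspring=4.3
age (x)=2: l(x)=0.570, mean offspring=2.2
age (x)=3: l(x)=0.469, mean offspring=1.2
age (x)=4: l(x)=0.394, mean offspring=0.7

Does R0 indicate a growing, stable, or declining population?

growing

R0 = Σ lx·mx = 0 + 3.5303 + 1.254 + 0.5628 + 0.2758 = 5.6229
R0 > 1, so the population is growing.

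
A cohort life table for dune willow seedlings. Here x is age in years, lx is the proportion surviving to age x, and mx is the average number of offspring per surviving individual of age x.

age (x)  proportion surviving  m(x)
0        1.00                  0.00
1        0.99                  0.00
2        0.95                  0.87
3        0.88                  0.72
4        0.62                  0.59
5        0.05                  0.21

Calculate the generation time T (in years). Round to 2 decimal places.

lx·mx: 0, 0, 0.8265, 0.6336, 0.3658, 0.0105 → R0 = 1.8364
x·lx·mx: 0, 0, 1.653, 1.9008, 1.4632, 0.0525 → Σ = 5.0695
T = 5.0695 / 1.8364 = 2.760564… → 2.76

2.76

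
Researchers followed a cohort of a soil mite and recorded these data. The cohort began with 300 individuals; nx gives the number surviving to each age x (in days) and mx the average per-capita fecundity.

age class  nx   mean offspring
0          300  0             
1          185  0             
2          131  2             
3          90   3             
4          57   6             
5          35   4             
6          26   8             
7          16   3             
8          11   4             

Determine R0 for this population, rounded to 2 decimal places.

lx = nx/n0 = nx/300: 1, 0.61667…, 0.43667…, 0.3, 0.19, 0.11667…, 0.08667…, 0.05333…, 0.03667…
lx·mx by age: 0, 0, 0.873333…, 0.9, 1.14, 0.466667…, 0.693333…, 0.16…, 0.146667…
R0 = Σ lx·mx = 4.38… → 4.38

4.38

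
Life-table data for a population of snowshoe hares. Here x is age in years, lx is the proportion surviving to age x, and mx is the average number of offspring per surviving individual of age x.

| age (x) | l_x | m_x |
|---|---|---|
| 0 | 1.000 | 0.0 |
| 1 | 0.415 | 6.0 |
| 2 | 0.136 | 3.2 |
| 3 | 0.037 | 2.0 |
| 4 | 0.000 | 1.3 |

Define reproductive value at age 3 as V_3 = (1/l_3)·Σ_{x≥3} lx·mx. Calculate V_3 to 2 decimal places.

lx·mx for x ≥ 3: 0.074, 0 → sum = 0.074
V_3 = 0.074 / l_3 = 0.074 / 0.037 = 2 → 2.00

2.00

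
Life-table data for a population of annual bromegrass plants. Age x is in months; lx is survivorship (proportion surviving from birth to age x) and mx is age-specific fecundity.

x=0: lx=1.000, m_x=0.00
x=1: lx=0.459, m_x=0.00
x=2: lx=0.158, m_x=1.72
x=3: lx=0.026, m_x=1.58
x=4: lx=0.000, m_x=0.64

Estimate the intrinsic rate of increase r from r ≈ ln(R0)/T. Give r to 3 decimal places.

-0.545

R0 = Σ lx·mx = 0 + 0 + 0.27176 + 0.04108 + 0 = 0.31284
Σ x·lx·mx = 0.66676; T = 0.66676/0.31284 = 2.13131…
r ≈ ln(R0)/T = ln(0.31284)/2.13131… = -0.54523… → -0.545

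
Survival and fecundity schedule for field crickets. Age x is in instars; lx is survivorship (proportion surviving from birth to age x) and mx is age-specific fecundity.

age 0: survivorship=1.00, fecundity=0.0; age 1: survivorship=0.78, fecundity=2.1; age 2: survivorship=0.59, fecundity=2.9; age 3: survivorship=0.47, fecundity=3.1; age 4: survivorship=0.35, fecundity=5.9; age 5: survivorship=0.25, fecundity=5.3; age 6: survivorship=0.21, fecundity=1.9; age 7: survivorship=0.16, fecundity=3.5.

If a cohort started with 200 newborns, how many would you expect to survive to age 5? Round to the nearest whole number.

Expected survivors = N0 · l_5 = 200 × 0.25 = 50 → 50

50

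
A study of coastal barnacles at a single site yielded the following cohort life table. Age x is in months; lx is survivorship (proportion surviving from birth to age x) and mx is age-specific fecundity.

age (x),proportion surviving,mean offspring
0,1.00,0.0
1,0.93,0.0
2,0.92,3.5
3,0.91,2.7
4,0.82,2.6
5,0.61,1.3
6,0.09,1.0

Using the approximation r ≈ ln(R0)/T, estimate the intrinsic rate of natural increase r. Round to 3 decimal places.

0.700

R0 = Σ lx·mx = 0 + 0 + 3.22 + 2.457 + 2.132 + 0.793 + 0.09 = 8.692
Σ x·lx·mx = 26.844; T = 26.844/8.692 = 3.08836…
r ≈ ln(R0)/T = ln(8.692)/3.08836… = 0.70018… → 0.700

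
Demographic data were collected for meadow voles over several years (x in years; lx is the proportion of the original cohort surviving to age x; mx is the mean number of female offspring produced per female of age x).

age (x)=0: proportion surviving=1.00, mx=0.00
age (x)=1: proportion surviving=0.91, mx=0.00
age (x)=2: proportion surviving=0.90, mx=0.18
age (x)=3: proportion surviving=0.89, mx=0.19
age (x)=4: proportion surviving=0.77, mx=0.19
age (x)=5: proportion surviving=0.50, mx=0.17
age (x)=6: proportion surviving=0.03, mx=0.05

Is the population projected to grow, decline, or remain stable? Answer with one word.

R0 = Σ lx·mx = 0 + 0 + 0.162 + 0.1691 + 0.1463 + 0.085 + 0.0015 = 0.5639
R0 < 1, so the population is declining.

declining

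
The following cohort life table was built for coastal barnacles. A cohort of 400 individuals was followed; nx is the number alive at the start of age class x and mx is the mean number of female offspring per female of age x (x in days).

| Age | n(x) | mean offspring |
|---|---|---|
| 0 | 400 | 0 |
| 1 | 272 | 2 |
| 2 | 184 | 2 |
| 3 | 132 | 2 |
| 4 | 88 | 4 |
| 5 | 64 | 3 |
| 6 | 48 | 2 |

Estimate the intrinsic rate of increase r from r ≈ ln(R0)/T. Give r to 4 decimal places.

0.5477

lx = nx/n0 = nx/400: 1, 0.68, 0.46, 0.33, 0.22, 0.16, 0.12
R0 = Σ lx·mx = 0 + 1.36 + 0.92 + 0.66 + 0.88 + 0.48 + 0.24 = 4.54
Σ x·lx·mx = 12.54; T = 12.54/4.54 = 2.76211…
r ≈ ln(R0)/T = ln(4.54)/2.76211… = 0.547742… → 0.5477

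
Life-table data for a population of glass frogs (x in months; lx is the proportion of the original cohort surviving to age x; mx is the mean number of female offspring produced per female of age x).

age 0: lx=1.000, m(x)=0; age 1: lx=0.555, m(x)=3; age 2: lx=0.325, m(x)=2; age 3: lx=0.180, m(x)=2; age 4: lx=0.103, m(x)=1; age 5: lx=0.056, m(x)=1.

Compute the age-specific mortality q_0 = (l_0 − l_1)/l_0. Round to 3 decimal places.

q_0 = (l_0 − l_1) / l_0 = (1 − 0.555) / 1
     = 0.445 / 1 = 0.445 → 0.445

0.445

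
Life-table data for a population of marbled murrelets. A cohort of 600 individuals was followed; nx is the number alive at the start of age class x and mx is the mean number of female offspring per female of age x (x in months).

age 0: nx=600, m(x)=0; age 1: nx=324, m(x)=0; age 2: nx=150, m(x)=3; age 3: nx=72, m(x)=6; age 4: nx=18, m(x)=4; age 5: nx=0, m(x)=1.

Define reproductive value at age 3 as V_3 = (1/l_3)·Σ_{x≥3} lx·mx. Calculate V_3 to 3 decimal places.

lx = nx/n0 = nx/600: 1, 0.54, 0.25, 0.12, 0.03, 0
lx·mx for x ≥ 3: 0.72, 0.12, 0 → sum = 0.84
V_3 = 0.84 / l_3 = 0.84 / 0.12 = 7 → 7.000

7.000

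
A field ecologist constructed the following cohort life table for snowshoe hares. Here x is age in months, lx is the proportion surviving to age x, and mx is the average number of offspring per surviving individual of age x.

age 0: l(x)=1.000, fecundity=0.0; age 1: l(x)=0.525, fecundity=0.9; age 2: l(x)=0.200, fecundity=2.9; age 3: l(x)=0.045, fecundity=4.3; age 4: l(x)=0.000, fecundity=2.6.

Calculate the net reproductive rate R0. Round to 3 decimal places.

lx·mx by age: 0, 0.4725, 0.58, 0.1935, 0
R0 = Σ lx·mx = 1.246 → 1.246

1.246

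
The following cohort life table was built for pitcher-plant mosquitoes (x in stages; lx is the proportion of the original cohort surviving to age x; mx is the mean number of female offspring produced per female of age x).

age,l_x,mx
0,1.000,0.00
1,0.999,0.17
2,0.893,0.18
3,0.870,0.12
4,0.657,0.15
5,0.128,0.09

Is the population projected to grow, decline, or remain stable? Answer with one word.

R0 = Σ lx·mx = 0 + 0.16983 + 0.16074 + 0.1044 + 0.09855 + 0.01152 = 0.54504
R0 < 1, so the population is declining.

declining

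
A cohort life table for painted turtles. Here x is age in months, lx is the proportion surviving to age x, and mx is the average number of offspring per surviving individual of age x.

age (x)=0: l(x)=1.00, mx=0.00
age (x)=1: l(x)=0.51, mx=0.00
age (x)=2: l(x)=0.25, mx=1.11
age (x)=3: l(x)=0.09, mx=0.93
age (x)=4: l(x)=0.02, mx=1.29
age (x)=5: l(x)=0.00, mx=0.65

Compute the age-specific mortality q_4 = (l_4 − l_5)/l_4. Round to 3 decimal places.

q_4 = (l_4 − l_5) / l_4 = (0.02 − 0) / 0.02
     = 0.02 / 0.02 = 1 → 1.000

1.000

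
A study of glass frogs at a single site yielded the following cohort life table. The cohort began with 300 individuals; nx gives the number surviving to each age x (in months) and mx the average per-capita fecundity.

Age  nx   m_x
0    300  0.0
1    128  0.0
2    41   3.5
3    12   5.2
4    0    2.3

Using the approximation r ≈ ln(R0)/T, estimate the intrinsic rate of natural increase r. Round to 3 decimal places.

-0.163

lx = nx/n0 = nx/300: 1, 0.42667…, 0.13667…, 0.04, 0
R0 = Σ lx·mx = 0 + 0 + 0.47833… + 0.208 + 0 = 0.686333…
Σ x·lx·mx = 1.580667…; T = 1.580667…/0.686333… = 2.30306…
r ≈ ln(R0)/T = ln(0.686333…)/2.30306… = -0.16343… → -0.163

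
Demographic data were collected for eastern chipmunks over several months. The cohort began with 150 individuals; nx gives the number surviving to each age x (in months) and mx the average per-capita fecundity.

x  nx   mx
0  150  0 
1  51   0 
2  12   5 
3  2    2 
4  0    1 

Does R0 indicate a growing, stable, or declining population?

declining

lx = nx/n0 = nx/150: 1, 0.34, 0.08, 0.01333…, 0
R0 = Σ lx·mx = 0 + 0 + 0.4 + 0.026667… + 0 = 0.426667…
R0 < 1, so the population is declining.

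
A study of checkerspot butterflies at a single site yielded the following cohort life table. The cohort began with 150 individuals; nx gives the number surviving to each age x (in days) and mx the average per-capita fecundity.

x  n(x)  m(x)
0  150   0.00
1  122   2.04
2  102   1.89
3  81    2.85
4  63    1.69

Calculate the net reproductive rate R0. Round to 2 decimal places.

5.19

lx = nx/n0 = nx/150: 1, 0.81333…, 0.68, 0.54, 0.42
lx·mx by age: 0, 1.6592…, 1.2852, 1.539, 0.7098
R0 = Σ lx·mx = 5.1932… → 5.19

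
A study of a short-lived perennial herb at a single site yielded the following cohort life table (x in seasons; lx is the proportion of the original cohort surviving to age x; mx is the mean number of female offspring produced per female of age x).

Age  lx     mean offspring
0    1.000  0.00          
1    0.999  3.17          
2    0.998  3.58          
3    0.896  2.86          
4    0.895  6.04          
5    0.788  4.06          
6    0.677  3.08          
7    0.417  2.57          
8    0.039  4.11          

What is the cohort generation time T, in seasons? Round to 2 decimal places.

lx·mx: 0, 3.16683, 3.57284, 2.56256, 5.4058, 3.19928, 2.08516, 1.07169, 0.16029 → R0 = 21.22445
x·lx·mx: 0, 3.16683, 7.14568, 7.68768, 21.6232, 15.9964, 12.51096, 7.50183, 1.28232 → Σ = 76.9149
T = 76.9149 / 21.22445 = 3.623882… → 3.62

3.62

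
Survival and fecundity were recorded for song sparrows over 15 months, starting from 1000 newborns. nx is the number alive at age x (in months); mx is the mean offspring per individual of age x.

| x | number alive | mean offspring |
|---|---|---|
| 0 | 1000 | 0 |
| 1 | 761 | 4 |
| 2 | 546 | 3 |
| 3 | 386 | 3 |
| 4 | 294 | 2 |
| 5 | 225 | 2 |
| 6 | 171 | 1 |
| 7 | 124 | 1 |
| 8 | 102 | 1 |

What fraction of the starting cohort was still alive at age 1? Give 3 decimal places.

0.761

l_1 = n_1/n_0 = 761/1000 = 0.761 → 0.761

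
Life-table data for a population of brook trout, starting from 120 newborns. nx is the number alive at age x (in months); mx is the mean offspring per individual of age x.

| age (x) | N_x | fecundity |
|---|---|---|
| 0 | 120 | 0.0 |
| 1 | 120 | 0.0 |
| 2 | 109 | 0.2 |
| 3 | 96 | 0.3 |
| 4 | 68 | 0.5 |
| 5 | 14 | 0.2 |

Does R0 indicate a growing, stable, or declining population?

lx = nx/n0 = nx/120: 1, 1, 0.90833…, 0.8, 0.56667…, 0.11667…
R0 = Σ lx·mx = 0 + 0 + 0.181667… + 0.24 + 0.283333… + 0.023333… = 0.728333…
R0 < 1, so the population is declining.

declining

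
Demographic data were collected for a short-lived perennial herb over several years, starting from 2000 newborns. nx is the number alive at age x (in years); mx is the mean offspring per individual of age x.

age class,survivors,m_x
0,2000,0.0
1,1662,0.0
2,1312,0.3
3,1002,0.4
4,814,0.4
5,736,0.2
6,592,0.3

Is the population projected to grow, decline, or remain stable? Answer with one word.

lx = nx/n0 = nx/2000: 1, 0.831, 0.656, 0.501, 0.407, 0.368, 0.296
R0 = Σ lx·mx = 0 + 0 + 0.1968 + 0.2004 + 0.1628 + 0.0736 + 0.0888 = 0.7224
R0 < 1, so the population is declining.

declining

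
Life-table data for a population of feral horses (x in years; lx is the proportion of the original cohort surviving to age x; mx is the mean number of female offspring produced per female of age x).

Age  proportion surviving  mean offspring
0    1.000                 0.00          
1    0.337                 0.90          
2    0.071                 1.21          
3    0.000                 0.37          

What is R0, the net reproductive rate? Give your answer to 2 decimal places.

0.39

lx·mx by age: 0, 0.3033, 0.08591, 0
R0 = Σ lx·mx = 0.38921 → 0.39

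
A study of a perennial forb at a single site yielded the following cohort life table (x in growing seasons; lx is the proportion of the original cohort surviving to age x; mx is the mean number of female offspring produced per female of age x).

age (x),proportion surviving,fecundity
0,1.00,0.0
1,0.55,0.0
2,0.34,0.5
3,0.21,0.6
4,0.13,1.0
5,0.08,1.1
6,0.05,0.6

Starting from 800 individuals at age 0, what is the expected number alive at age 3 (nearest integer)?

168

Expected survivors = N0 · l_3 = 800 × 0.21 = 168 → 168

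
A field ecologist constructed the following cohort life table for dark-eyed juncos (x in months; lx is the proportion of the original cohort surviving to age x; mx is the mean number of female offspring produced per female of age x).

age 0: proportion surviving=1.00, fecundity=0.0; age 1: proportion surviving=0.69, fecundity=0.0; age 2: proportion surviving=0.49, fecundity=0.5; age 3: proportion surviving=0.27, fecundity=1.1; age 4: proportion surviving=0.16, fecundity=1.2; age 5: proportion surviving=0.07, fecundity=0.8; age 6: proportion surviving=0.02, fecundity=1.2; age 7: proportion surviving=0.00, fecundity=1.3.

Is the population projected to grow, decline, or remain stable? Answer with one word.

R0 = Σ lx·mx = 0 + 0 + 0.245 + 0.297 + 0.192 + 0.056 + 0.024 + 0 = 0.814
R0 < 1, so the population is declining.

declining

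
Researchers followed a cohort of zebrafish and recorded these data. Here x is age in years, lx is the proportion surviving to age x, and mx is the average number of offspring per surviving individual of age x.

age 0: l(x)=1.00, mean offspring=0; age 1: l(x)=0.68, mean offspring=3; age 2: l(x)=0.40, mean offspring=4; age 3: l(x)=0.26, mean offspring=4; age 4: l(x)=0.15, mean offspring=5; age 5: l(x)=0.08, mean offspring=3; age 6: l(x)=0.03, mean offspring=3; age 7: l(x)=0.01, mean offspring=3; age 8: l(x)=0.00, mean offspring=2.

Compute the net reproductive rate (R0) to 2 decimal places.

lx·mx by age: 0, 2.04, 1.6, 1.04, 0.75, 0.24, 0.09, 0.03, 0
R0 = Σ lx·mx = 5.79 → 5.79

5.79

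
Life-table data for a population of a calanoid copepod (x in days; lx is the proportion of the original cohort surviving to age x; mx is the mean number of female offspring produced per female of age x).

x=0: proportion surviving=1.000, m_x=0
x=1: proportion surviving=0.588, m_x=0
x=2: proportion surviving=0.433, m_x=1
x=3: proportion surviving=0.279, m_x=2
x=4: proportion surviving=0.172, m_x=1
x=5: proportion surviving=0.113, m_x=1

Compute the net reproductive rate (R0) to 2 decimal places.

lx·mx by age: 0, 0, 0.433, 0.558, 0.172, 0.113
R0 = Σ lx·mx = 1.276 → 1.28

1.28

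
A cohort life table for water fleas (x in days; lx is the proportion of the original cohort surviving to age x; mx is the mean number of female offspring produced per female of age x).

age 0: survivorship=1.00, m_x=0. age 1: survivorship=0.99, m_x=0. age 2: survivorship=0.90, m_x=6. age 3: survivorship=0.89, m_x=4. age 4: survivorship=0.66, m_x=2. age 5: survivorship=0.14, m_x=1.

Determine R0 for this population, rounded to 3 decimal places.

lx·mx by age: 0, 0, 5.4, 3.56, 1.32, 0.14
R0 = Σ lx·mx = 10.42 → 10.420

10.420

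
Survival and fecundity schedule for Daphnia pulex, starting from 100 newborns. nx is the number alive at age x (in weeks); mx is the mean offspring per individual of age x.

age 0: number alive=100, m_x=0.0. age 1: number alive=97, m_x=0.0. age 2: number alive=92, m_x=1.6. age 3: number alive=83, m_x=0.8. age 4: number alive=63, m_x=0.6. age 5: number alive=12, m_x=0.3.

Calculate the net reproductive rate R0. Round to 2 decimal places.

2.55

lx = nx/n0 = nx/100: 1, 0.97, 0.92, 0.83, 0.63, 0.12
lx·mx by age: 0, 0, 1.472, 0.664, 0.378, 0.036
R0 = Σ lx·mx = 2.55 → 2.55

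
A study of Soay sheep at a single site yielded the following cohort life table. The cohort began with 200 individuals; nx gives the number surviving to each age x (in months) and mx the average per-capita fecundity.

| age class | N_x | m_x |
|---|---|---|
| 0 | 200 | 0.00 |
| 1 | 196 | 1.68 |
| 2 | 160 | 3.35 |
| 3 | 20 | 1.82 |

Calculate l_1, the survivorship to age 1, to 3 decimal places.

l_1 = n_1/n_0 = 196/200 = 0.98 → 0.980

0.980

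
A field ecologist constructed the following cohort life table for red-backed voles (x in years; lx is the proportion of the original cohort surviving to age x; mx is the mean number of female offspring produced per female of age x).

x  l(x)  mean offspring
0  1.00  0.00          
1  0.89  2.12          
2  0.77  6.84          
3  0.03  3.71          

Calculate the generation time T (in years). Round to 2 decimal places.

1.76

lx·mx: 0, 1.8868, 5.2668, 0.1113 → R0 = 7.2649
x·lx·mx: 0, 1.8868, 10.5336, 0.3339 → Σ = 12.7543
T = 12.7543 / 7.2649 = 1.755606… → 1.76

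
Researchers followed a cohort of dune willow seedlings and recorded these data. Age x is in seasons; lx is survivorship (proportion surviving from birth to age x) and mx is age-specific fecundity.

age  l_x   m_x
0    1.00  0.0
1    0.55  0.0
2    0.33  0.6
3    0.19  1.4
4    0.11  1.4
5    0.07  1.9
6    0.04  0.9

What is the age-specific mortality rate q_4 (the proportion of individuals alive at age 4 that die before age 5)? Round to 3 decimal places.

q_4 = (l_4 − l_5) / l_4 = (0.11 − 0.07) / 0.11
     = 0.04 / 0.11 = 0.363636… → 0.364

0.364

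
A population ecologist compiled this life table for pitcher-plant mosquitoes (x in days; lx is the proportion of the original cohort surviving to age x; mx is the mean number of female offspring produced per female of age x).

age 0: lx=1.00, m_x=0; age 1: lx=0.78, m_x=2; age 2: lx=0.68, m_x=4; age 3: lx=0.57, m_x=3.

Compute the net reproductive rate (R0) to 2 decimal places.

lx·mx by age: 0, 1.56, 2.72, 1.71
R0 = Σ lx·mx = 5.99 → 5.99

5.99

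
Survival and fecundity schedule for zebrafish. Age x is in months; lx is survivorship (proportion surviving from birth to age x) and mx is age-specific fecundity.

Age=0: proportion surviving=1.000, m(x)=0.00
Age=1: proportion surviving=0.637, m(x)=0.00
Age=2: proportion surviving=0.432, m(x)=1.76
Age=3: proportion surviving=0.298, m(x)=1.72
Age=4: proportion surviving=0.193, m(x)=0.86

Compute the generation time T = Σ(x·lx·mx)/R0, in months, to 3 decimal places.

2.587

lx·mx: 0, 0, 0.76032, 0.51256, 0.16598 → R0 = 1.43886
x·lx·mx: 0, 0, 1.52064, 1.53768, 0.66392 → Σ = 3.72224
T = 3.72224 / 1.43886 = 2.586937… → 2.587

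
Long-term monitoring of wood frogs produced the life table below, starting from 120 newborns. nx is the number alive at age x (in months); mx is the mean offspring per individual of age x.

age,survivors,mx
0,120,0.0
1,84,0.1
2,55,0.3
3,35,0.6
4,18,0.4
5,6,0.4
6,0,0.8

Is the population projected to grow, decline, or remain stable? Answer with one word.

lx = nx/n0 = nx/120: 1, 0.7, 0.45833…, 0.29167…, 0.15, 0.05, 0
R0 = Σ lx·mx = 0 + 0.07 + 0.1375… + 0.175… + 0.06 + 0.02 + 0 = 0.4625…
R0 < 1, so the population is declining.

declining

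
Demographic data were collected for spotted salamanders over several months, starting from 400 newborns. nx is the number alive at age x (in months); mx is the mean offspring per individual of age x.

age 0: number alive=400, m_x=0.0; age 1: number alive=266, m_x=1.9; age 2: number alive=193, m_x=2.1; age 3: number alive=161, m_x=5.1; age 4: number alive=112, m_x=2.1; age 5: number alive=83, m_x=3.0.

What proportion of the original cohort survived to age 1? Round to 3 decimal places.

l_1 = n_1/n_0 = 266/400 = 0.665 → 0.665

0.665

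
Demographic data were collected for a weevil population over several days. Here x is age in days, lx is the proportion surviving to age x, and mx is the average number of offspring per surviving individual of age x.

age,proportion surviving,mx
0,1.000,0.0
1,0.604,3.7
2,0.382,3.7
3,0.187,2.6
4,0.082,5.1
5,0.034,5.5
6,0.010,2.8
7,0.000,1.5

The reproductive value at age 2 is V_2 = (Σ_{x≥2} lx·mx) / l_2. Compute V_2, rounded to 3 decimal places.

6.630

lx·mx for x ≥ 2: 1.4134, 0.4862, 0.4182, 0.187, 0.028, 0 → sum = 2.5328
V_2 = 2.5328 / l_2 = 2.5328 / 0.382 = 6.630366… → 6.630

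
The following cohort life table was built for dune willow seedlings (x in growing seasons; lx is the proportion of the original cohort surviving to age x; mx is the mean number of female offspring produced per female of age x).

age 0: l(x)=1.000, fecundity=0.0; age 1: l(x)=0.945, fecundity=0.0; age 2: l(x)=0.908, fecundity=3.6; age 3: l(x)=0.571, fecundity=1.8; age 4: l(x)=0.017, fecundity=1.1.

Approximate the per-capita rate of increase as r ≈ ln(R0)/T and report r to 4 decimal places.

0.6508

R0 = Σ lx·mx = 0 + 0 + 3.2688 + 1.0278 + 0.0187 = 4.3153
Σ x·lx·mx = 9.6958; T = 9.6958/4.3153 = 2.24684…
r ≈ ln(R0)/T = ln(4.3153)/2.24684… = 0.650765… → 0.6508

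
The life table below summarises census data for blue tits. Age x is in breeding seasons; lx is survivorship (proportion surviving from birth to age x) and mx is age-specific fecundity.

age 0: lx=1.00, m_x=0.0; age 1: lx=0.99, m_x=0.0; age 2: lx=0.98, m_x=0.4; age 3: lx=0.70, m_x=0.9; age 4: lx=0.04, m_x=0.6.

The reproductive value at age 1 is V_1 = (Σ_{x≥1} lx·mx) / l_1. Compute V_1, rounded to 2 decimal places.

1.06

lx·mx for x ≥ 1: 0, 0.392, 0.63, 0.024 → sum = 1.046
V_1 = 1.046 / l_1 = 1.046 / 0.99 = 1.056566… → 1.06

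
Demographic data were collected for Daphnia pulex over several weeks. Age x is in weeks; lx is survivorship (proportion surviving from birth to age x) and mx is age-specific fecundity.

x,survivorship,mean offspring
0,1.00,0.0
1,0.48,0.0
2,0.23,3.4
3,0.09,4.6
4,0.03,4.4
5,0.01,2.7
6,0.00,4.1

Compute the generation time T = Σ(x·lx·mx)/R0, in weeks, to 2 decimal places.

2.56

lx·mx: 0, 0, 0.782, 0.414, 0.132, 0.027, 0 → R0 = 1.355
x·lx·mx: 0, 0, 1.564, 1.242, 0.528, 0.135, 0 → Σ = 3.469
T = 3.469 / 1.355 = 2.560148… → 2.56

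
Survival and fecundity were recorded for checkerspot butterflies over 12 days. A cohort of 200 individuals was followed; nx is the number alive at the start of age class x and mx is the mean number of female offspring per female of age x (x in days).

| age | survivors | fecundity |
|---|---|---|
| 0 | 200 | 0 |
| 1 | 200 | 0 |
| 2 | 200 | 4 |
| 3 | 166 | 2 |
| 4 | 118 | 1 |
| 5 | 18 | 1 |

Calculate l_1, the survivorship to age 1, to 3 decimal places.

l_1 = n_1/n_0 = 200/200 = 1 → 1.000

1.000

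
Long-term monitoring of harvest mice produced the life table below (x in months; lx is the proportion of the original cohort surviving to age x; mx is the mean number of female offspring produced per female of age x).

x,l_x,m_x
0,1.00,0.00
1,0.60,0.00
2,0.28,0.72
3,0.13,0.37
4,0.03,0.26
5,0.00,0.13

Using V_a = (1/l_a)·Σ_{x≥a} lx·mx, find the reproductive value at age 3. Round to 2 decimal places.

lx·mx for x ≥ 3: 0.0481, 0.0078, 0 → sum = 0.0559
V_3 = 0.0559 / l_3 = 0.0559 / 0.13 = 0.43 → 0.43

0.43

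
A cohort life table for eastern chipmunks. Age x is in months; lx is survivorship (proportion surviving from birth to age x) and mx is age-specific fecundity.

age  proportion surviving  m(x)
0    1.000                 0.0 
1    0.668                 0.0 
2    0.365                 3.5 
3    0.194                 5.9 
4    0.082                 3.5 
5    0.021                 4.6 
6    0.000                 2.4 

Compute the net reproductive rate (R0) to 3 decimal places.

2.806

lx·mx by age: 0, 0, 1.2775, 1.1446, 0.287, 0.0966, 0
R0 = Σ lx·mx = 2.8057 → 2.806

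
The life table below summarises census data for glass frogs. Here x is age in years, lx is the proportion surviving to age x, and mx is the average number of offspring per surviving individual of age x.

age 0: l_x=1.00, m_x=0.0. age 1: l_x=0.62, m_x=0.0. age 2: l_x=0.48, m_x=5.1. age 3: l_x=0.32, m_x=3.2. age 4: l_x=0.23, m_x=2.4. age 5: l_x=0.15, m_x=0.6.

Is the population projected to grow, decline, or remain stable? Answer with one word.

growing

R0 = Σ lx·mx = 0 + 0 + 2.448 + 1.024 + 0.552 + 0.09 = 4.114
R0 > 1, so the population is growing.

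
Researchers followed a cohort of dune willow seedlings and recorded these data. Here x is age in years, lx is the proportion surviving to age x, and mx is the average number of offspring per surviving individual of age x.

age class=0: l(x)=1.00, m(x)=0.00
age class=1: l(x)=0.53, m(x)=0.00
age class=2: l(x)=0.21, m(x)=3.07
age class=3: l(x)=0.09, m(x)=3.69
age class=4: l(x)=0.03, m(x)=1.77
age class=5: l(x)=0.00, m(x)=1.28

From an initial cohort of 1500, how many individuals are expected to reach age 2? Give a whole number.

315

Expected survivors = N0 · l_2 = 1500 × 0.21 = 315 → 315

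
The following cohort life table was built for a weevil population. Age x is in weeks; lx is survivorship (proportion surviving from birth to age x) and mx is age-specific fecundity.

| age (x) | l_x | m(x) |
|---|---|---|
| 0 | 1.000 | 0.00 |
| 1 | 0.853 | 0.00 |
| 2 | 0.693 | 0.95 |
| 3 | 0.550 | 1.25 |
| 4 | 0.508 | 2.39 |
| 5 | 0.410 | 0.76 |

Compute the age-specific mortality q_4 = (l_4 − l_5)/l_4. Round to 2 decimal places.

0.19

q_4 = (l_4 − l_5) / l_4 = (0.508 − 0.41) / 0.508
     = 0.098 / 0.508 = 0.192913… → 0.19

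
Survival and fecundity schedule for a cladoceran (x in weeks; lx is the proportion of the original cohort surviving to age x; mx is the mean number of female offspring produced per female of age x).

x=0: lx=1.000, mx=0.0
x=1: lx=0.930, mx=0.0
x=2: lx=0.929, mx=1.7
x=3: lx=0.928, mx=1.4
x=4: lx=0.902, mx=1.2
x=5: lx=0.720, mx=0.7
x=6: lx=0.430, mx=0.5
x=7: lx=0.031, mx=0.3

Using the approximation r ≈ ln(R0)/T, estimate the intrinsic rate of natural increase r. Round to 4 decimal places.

R0 = Σ lx·mx = 0 + 0 + 1.5793 + 1.2992 + 1.0824 + 0.504 + 0.215 + 0.0093 = 4.6892
Σ x·lx·mx = 15.2609; T = 15.2609/4.6892 = 3.25448…
r ≈ ln(R0)/T = ln(4.6892)/3.25448… = 0.474811… → 0.4748

0.4748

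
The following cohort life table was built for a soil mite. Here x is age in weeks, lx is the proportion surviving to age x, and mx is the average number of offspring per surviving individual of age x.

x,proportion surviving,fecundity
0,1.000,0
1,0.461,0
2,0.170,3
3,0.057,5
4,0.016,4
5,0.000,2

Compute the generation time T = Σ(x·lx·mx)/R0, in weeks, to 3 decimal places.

2.481

lx·mx: 0, 0, 0.51, 0.285, 0.064, 0 → R0 = 0.859
x·lx·mx: 0, 0, 1.02, 0.855, 0.256, 0 → Σ = 2.131
T = 2.131 / 0.859 = 2.480792… → 2.481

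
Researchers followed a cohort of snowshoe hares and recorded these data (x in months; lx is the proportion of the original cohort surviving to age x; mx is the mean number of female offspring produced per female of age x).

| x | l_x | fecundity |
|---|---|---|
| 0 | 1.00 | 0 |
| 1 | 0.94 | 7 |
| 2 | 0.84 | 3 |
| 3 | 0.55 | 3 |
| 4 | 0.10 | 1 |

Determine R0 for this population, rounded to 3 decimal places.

lx·mx by age: 0, 6.58, 2.52, 1.65, 0.1
R0 = Σ lx·mx = 10.85 → 10.850

10.850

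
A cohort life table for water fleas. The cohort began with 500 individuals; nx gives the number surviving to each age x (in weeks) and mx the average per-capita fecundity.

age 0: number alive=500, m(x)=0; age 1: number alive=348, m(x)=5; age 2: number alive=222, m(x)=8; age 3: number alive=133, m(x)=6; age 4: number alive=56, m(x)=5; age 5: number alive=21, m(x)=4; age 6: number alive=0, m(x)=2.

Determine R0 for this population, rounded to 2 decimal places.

9.36

lx = nx/n0 = nx/500: 1, 0.696, 0.444, 0.266, 0.112, 0.042, 0
lx·mx by age: 0, 3.48, 3.552, 1.596, 0.56, 0.168, 0
R0 = Σ lx·mx = 9.356 → 9.36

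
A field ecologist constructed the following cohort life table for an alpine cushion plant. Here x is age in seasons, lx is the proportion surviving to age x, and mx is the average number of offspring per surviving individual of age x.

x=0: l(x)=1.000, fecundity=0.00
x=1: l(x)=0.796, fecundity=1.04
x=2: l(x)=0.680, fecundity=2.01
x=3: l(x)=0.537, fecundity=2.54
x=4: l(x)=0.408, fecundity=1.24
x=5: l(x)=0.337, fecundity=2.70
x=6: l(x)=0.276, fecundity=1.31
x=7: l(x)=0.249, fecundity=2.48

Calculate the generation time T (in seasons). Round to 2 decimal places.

3.48

lx·mx: 0, 0.82784, 1.3668, 1.36398, 0.50592, 0.9099, 0.36156, 0.61752 → R0 = 5.95352
x·lx·mx: 0, 0.82784, 2.7336, 4.09194, 2.02368, 4.5495, 2.16936, 4.32264 → Σ = 20.71856
T = 20.71856 / 5.95352 = 3.480052… → 3.48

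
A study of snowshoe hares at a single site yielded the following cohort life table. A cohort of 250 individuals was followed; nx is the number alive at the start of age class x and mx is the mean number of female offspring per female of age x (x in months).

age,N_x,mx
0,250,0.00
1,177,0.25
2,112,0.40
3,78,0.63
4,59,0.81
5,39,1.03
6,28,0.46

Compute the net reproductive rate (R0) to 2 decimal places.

0.96

lx = nx/n0 = nx/250: 1, 0.708, 0.448, 0.312, 0.236, 0.156, 0.112
lx·mx by age: 0, 0.177, 0.1792, 0.19656, 0.19116, 0.16068, 0.05152
R0 = Σ lx·mx = 0.95612 → 0.96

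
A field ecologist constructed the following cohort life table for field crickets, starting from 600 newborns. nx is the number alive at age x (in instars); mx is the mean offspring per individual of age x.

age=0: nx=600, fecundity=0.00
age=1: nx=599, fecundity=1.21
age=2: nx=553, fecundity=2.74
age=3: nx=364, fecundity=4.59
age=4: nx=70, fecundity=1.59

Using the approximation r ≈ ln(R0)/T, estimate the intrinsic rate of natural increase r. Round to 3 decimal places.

0.831

lx = nx/n0 = nx/600: 1, 0.99833…, 0.92167…, 0.60667…, 0.11667…
R0 = Σ lx·mx = 0 + 1.20798… + 2.52537… + 2.7846… + 0.1855… = 6.70345…
Σ x·lx·mx = 15.354517…; T = 15.354517…/6.70345… = 2.29054…
r ≈ ln(R0)/T = ln(6.70345…)/2.29054… = 0.83064… → 0.831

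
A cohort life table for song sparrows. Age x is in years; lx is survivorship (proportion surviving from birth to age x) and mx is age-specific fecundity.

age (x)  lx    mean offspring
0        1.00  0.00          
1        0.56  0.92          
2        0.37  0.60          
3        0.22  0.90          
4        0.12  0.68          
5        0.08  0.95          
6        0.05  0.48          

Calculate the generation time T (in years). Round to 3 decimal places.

2.152

lx·mx: 0, 0.5152, 0.222, 0.198, 0.0816, 0.076, 0.024 → R0 = 1.1168
x·lx·mx: 0, 0.5152, 0.444, 0.594, 0.3264, 0.38, 0.144 → Σ = 2.4036
T = 2.4036 / 1.1168 = 2.152221… → 2.152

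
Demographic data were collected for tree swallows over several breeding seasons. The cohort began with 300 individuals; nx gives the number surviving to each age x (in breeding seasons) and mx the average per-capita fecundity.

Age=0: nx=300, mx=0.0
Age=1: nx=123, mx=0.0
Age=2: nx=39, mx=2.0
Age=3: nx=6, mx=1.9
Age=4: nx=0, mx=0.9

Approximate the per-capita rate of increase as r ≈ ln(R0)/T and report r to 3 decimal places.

-0.569

lx = nx/n0 = nx/300: 1, 0.41, 0.13, 0.02, 0
R0 = Σ lx·mx = 0 + 0 + 0.26 + 0.038 + 0 = 0.298
Σ x·lx·mx = 0.634; T = 0.634/0.298 = 2.12752…
r ≈ ln(R0)/T = ln(0.298)/2.12752… = -0.56905… → -0.569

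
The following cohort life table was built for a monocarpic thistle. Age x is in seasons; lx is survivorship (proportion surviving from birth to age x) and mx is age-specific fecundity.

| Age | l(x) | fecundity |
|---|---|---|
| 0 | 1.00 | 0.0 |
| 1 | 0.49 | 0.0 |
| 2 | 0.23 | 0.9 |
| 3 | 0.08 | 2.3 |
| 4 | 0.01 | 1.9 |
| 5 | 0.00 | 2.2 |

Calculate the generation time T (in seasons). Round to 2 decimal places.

lx·mx: 0, 0, 0.207, 0.184, 0.019, 0 → R0 = 0.41
x·lx·mx: 0, 0, 0.414, 0.552, 0.076, 0 → Σ = 1.042
T = 1.042 / 0.41 = 2.541463… → 2.54

2.54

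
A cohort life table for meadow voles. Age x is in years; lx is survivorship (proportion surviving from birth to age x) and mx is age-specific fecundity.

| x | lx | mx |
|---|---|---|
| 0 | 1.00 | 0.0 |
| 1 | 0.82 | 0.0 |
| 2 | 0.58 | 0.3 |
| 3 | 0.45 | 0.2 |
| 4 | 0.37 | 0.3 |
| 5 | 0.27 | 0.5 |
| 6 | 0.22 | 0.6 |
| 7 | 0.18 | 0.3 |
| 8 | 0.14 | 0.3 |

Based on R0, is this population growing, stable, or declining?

declining

R0 = Σ lx·mx = 0 + 0 + 0.174 + 0.09 + 0.111 + 0.135 + 0.132 + 0.054 + 0.042 = 0.738
R0 < 1, so the population is declining.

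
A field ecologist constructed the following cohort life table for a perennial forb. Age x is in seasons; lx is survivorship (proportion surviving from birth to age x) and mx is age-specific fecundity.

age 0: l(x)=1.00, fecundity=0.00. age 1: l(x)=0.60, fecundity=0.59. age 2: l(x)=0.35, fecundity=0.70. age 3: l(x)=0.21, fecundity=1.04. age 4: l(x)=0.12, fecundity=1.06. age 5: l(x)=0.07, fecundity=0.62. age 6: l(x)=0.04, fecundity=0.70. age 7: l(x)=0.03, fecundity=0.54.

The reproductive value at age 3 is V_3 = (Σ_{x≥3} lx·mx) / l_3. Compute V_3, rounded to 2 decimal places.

2.06

lx·mx for x ≥ 3: 0.2184, 0.1272, 0.0434, 0.028, 0.0162 → sum = 0.4332
V_3 = 0.4332 / l_3 = 0.4332 / 0.21 = 2.062857… → 2.06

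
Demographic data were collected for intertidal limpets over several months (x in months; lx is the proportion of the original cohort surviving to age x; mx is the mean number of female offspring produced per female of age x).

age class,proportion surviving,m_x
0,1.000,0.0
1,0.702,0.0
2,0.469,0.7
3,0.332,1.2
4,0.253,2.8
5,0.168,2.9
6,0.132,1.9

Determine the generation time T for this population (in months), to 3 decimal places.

3.970

lx·mx: 0, 0, 0.3283, 0.3984, 0.7084, 0.4872, 0.2508 → R0 = 2.1731
x·lx·mx: 0, 0, 0.6566, 1.1952, 2.8336, 2.436, 1.5048 → Σ = 8.6262
T = 8.6262 / 2.1731 = 3.969537… → 3.970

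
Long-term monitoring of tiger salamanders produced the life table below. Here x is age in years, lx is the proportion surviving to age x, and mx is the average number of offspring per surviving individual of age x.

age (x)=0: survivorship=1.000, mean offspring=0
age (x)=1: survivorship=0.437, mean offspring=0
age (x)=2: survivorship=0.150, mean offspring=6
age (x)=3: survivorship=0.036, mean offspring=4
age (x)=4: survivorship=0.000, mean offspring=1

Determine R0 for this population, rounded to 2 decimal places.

lx·mx by age: 0, 0, 0.9, 0.144, 0
R0 = Σ lx·mx = 1.044 → 1.04

1.04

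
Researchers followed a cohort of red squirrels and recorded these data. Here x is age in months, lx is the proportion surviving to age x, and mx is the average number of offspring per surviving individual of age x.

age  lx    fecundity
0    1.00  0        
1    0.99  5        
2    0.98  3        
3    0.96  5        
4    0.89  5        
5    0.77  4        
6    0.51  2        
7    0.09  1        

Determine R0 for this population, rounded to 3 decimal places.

21.330

lx·mx by age: 0, 4.95, 2.94, 4.8, 4.45, 3.08, 1.02, 0.09
R0 = Σ lx·mx = 21.33 → 21.330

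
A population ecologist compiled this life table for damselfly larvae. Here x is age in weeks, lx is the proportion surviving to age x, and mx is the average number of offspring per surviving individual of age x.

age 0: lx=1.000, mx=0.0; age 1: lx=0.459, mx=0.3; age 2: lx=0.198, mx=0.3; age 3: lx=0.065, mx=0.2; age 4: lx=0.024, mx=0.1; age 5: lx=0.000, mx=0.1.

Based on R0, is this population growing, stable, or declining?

declining

R0 = Σ lx·mx = 0 + 0.1377 + 0.0594 + 0.013 + 0.0024 + 0 = 0.2125
R0 < 1, so the population is declining.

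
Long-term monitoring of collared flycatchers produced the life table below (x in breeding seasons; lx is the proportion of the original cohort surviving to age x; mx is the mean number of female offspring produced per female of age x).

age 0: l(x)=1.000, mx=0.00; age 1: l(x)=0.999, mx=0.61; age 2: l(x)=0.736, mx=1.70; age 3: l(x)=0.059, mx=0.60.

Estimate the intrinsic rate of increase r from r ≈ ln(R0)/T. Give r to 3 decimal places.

R0 = Σ lx·mx = 0 + 0.60939 + 1.2512 + 0.0354 = 1.89599
Σ x·lx·mx = 3.21799; T = 3.21799/1.89599 = 1.69726…
r ≈ ln(R0)/T = ln(1.89599)/1.69726… = 0.37693… → 0.377

0.377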